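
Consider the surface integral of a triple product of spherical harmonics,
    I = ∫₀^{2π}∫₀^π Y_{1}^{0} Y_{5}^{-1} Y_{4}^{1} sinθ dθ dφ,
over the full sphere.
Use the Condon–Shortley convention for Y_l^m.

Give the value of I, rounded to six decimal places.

m-sum 0 ✓  L=10 even ✓  4≤4≤6 ✓
Π(2lᵢ+1) = 3×11×9 = 297
triangle coeff Δ(1,5,4) = 1/495
Σ_t [1,1]: t=1:−1/576 = -1/576
(3j)²=5/99 [(1 5 4; 0 0 0)], sign=-1
Σ_t [1,1]: t=1:−1/720 = -1/720
(3j)²=8/165 [(1 5 4; 0 -1 1)], sign=+1
⇒ 4πI² = 8/11
I = (-1)√(8/11/(4π)) = -0.24057125

-0.240571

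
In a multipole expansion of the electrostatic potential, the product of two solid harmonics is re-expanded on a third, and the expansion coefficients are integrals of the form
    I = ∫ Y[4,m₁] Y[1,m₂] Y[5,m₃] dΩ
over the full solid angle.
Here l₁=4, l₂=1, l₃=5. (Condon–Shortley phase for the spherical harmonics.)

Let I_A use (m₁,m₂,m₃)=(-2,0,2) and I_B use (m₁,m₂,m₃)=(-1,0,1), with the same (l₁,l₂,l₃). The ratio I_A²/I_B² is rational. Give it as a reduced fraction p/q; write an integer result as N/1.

7/8

l's match ⇒ only the (l;m) 3-j factors differ between A and B.
A: triangle coeff Δ(4,1,5) = 1/495; Σ_t [0,0]: t=0:+1/1440 = 1/1440; (3j)²=7/165 [(4 1 5; -2 0 2)], sign=-1
B: triangle coeff Δ(4,1,5) = 1/495; Σ_t [0,0]: t=0:+1/720 = 1/720; (3j)²=8/165 [(4 1 5; -1 0 1)], sign=+1
I_A²/I_B² = (7/165)/(8/165) = 7/8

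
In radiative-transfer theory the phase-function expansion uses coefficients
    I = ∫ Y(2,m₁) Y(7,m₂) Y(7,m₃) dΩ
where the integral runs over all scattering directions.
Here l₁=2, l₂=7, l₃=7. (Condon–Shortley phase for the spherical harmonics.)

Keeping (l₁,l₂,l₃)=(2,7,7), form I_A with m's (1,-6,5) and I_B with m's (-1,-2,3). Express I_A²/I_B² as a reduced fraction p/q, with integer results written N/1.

1573/625

Shared (l₁,l₂,l₃)=(2,7,7): N and (l;000)² cancel in I_A²/I_B².
A: Δ = 2!·2!·12!/17! = 1/185640; Racah Σ t=0..1: t=0:+1/79833600 t=1:−1/958003200 = 1/87091200; ⇒ 3j(2 7 7; 1 -6 5)² = 121/4760, sgn +1
B: Δ = 2!·2!·12!/17! = 1/185640; Racah Σ t=1..2: t=1:−1/1935360 t=2:+1/4354560 = -1/3483648; ⇒ 3j(2 7 7; -1 -2 3)² = 125/12376, sgn -1
I_A²/I_B² = (121/4760)/(125/12376) = 1573/625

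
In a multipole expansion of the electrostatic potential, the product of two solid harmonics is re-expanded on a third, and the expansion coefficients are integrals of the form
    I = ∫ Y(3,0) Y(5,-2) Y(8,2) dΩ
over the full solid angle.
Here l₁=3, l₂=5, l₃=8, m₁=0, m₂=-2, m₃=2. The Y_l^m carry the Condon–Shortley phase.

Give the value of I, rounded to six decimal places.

m-sum 0 ✓  L=16 even ✓  2≤8≤8 ✓
Π(2lᵢ+1) = 7×11×17 = 1309
triangle coeff Δ(3,5,8) = 1/136136
Σ_t [0,0]: t=0:+1/518400 = 1/518400
(3j)²=56/2431 [(3 5 8; 0 0 0)], sign=+1
Σ_t [0,0]: t=0:+1/1088640 = 1/1088640
(3j)²=300/17017 [(3 5 8; 0 -2 2)], sign=+1
⇒ 4πI² = 16800/31603
I = (+1)√(16800/31603/(4π)) = 0.20567692

0.205677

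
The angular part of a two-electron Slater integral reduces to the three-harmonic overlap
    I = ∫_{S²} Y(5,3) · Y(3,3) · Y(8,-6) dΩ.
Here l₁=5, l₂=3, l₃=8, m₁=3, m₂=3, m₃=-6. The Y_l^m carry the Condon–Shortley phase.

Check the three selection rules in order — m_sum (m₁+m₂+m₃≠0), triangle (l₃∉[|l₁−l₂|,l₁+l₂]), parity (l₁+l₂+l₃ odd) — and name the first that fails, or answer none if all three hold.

m₁+m₂+m₃ = 3 + 3 − 6 = 0  ✓
triangle: |5−3|=2 ≤ l₃=8 ≤ 5+3=8  ✓
parity: l₁+l₂+l₃ = 16 is even  ✓

none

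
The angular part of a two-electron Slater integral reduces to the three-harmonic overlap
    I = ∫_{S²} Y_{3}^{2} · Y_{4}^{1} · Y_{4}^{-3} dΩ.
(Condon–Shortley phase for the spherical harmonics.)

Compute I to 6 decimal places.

0.000000

L=11 odd ⇒ parity kills the (l;000) factor ⇒ I = 0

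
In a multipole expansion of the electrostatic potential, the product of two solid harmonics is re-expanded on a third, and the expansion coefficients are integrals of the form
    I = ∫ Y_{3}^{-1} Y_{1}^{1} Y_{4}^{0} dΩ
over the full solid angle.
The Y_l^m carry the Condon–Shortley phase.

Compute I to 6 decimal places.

Rules hold: Σm=0, L=8 even, 2≤4≤4.
N = 7·3·9 = 189
Δ = 0!·6!·2!/9! = 1/252
Racah Σ t=0..0: t=0:+1/36 = 1/36
⇒ 3j(3 1 4; 0 0 0)² = 4/63, sgn +1
Racah Σ t=0..0: t=0:+1/96 = 1/96
⇒ 3j(3 1 4; -1 1 0)² = 1/42, sgn +1
4πI² = N·(3j₀)²·(3jₘ)² = 2/7
I = +1·√(0.285714/4π) = 0.15078601

0.150786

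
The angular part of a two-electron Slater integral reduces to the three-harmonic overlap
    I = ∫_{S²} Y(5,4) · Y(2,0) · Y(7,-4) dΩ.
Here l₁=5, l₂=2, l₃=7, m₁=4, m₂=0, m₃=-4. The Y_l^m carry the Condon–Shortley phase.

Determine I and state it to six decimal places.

Checks pass: Σm=0; 14 even; l₃=7∈[3,7].
(2·5+1)(2·2+1)(2·7+1) = 825
Δ: 0! 10! 4! / 15! → 1/15015
sum: t=0:+1/57600 = 1/57600
3j²(5 2 7; 0 0 0) = Δ·Π!·Σ² = 21/715  (sign -1)
sum: t=0:+1/1451520 = 1/1451520
3j²(5 2 7; 4 0 -4) = Δ·Π!·Σ² = 1/91  (sign -1)
combine: 4πI² = 825·21/715·1/91 = 45/169
take √, sign +1: I = 0.14556534

0.145565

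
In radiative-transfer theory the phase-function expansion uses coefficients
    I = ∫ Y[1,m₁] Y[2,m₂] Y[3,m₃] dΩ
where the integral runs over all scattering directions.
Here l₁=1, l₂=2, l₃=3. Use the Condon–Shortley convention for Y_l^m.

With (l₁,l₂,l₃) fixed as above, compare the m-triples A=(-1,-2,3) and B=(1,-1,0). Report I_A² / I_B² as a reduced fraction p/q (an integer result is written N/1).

5/1

l's match ⇒ only the (l;m) 3-j factors differ between A and B.
A: triangle coeff Δ(1,2,3) = 1/105; Σ_t [0,0]: t=0:+1/48 = 1/48; (3j)²=1/7 [(1 2 3; -1 -2 3)], sign=+1
B: triangle coeff Δ(1,2,3) = 1/105; Σ_t [0,0]: t=0:+1/12 = 1/12; (3j)²=1/35 [(1 2 3; 1 -1 0)], sign=-1
I_A²/I_B² = (1/7)/(1/35) = 5/1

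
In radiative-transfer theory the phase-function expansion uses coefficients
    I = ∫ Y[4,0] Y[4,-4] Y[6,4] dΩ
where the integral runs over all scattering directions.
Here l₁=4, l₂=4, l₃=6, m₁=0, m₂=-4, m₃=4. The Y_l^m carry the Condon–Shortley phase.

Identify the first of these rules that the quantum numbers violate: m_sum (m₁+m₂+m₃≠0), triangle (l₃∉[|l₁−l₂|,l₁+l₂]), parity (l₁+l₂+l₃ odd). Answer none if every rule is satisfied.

none

Σmᵢ = 0  ✓
l₃∈[|l₁−l₂|,l₁+l₂]=[0,8], have l₃=6  ✓
Σlᵢ = 14 ⇒ even  ✓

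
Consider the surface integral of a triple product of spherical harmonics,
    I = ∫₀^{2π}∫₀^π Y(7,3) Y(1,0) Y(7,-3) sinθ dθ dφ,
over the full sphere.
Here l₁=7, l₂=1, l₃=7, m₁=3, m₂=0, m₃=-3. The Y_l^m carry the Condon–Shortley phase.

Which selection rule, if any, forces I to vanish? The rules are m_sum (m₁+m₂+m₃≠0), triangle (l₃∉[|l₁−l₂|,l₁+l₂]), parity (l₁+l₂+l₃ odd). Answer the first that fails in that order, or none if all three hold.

m₁+m₂+m₃ = 3 + 0 − 3 = 0  ✓
triangle: |7−1|=6 ≤ l₃=7 ≤ 7+1=8  ✓
parity: l₁+l₂+l₃ = 15 is odd  ✗

parity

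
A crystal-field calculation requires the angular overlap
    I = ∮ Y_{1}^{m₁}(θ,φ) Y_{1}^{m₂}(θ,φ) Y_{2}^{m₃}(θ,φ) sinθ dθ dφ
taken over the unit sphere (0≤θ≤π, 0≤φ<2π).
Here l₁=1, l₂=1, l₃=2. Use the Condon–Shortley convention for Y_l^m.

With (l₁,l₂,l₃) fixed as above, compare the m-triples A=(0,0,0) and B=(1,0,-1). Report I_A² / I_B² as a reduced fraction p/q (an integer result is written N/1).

4/3

l's match ⇒ only the (l;m) 3-j factors differ between A and B.
A: triangle coeff Δ(1,1,2) = 1/30; Σ_t [0,0]: t=0:+1/1 = 1/1; (3j)²=2/15 [(1 1 2; 0 0 0)], sign=+1
B: triangle coeff Δ(1,1,2) = 1/30; Σ_t [0,0]: t=0:+1/2 = 1/2; (3j)²=1/10 [(1 1 2; 1 0 -1)], sign=-1
I_A²/I_B² = (2/15)/(1/10) = 4/3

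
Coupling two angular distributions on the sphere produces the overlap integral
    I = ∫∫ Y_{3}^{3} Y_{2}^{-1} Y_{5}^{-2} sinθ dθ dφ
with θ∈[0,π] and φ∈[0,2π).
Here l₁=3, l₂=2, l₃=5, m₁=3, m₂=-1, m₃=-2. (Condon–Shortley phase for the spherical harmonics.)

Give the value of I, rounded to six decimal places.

0.063396

Rules hold: Σm=0, L=10 even, 1≤5≤5.
N = 7·5·11 = 385
Δ = 0!·6!·4!/11! = 1/2310
Racah Σ t=0..0: t=0:+1/144 = 1/144
⇒ 3j(3 2 5; 0 0 0)² = 10/231, sgn -1
Racah Σ t=0..0: t=0:+1/4320 = 1/4320
⇒ 3j(3 2 5; 3 -1 -2)² = 1/330, sgn -1
4πI² = N·(3j₀)²·(3jₘ)² = 5/99
I = +1·√(0.0505051/4π) = 0.06339609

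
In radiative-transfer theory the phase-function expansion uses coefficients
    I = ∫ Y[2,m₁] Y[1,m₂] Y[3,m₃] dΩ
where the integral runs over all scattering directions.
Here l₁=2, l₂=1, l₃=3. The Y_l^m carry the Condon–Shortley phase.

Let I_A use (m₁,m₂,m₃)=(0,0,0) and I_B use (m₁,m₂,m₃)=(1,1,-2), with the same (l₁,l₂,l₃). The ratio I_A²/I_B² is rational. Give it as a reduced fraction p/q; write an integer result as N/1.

l's match ⇒ only the (l;m) 3-j factors differ between A and B.
A: triangle coeff Δ(2,1,3) = 1/105; Σ_t [0,0]: t=0:+1/4 = 1/4; (3j)²=3/35 [(2 1 3; 0 0 0)], sign=-1
B: triangle coeff Δ(2,1,3) = 1/105; Σ_t [0,0]: t=0:+1/12 = 1/12; (3j)²=2/21 [(2 1 3; 1 1 -2)], sign=-1
I_A²/I_B² = (3/35)/(2/21) = 9/10

9/10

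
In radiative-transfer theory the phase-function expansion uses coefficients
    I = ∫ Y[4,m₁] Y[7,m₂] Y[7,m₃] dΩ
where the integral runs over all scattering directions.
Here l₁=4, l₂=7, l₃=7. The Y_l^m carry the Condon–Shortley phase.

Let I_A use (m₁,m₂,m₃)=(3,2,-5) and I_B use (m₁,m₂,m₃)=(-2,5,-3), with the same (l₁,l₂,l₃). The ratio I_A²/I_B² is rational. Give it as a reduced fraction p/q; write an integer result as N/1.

8575/3364

Shared (l₁,l₂,l₃)=(4,7,7): N and (l;000)² cancel in I_A²/I_B².
A: Δ = 4!·4!·10!/19! = 1/58198140; Racah Σ t=0..1: t=0:+1/52254720 t=1:−1/11612160 = -1/14929920; ⇒ 3j(4 7 7; 3 2 -5)² = 1225/75582, sgn -1
B: Δ = 4!·4!·10!/19! = 1/58198140; Racah Σ t=2..4: t=2:+1/348364800 t=3:−1/13063680 t=4:+1/7741440 = 29/522547200; ⇒ 3j(4 7 7; -2 5 -3)² = 1682/264537, sgn +1
I_A²/I_B² = (1225/75582)/(1682/264537) = 8575/3364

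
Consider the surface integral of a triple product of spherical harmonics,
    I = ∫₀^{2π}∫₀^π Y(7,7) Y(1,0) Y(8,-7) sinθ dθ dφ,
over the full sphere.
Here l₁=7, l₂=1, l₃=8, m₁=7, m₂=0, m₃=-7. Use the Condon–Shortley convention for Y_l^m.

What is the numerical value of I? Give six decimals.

Checks pass: Σm=0; 16 even; l₃=8∈[6,8].
(2·7+1)(2·1+1)(2·8+1) = 765
Δ: 0! 14! 2! / 17! → 1/2040
sum: t=0:+1/25401600 = 1/25401600
3j²(7 1 8; 0 0 0) = Δ·Π!·Σ² = 8/255  (sign +1)
sum: t=0:+1/87178291200 = 1/87178291200
3j²(7 1 8; 7 0 -7) = Δ·Π!·Σ² = 1/136  (sign -1)
combine: 4πI² = 765·8/255·1/136 = 3/17
take √, sign -1: I = -0.11850352

-0.118504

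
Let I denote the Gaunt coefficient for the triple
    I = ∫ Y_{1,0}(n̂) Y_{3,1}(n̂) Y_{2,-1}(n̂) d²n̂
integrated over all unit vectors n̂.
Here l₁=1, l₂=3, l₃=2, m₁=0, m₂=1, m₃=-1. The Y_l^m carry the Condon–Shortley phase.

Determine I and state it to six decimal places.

Checks pass: Σm=0; 6 even; l₃=2∈[2,4].
(2·1+1)(2·3+1)(2·2+1) = 105
Δ: 2! 0! 4! / 7! → 1/105
sum: t=1:−1/4 = -1/4
3j²(1 3 2; 0 0 0) = Δ·Π!·Σ² = 3/35  (sign -1)
sum: t=1:−1/6 = -1/6
3j²(1 3 2; 0 1 -1) = Δ·Π!·Σ² = 8/105  (sign +1)
combine: 4πI² = 105·3/35·8/105 = 24/35
take √, sign -1: I = -0.23359668

-0.233597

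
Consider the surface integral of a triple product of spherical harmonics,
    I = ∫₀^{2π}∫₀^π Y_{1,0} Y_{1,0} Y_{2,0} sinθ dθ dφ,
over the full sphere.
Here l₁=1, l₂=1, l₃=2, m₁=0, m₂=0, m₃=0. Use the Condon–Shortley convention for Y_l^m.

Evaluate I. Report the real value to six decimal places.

0.252313

m-sum 0 ✓  L=4 even ✓  0≤2≤2 ✓
Π(2lᵢ+1) = 3×3×5 = 45
triangle coeff Δ(1,1,2) = 1/30
Σ_t [0,0]: t=0:+1/1 = 1/1
(3j)²=2/15 [(1 1 2; 0 0 0)], sign=+1
(m-triple is (0,0,0) — same symbol as above.)
⇒ 4πI² = 4/5
I = (+1)√(4/5/(4π)) = 0.25231325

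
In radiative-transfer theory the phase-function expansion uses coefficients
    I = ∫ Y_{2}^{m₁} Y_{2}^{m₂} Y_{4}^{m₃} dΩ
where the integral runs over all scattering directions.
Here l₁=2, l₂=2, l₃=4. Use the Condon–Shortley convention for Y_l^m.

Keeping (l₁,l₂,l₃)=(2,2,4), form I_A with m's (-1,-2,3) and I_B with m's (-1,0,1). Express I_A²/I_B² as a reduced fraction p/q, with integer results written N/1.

l's match ⇒ only the (l;m) 3-j factors differ between A and B.
A: triangle coeff Δ(2,2,4) = 1/630; Σ_t [0,0]: t=0:+1/144 = 1/144; (3j)²=1/18 [(2 2 4; -1 -2 3)], sign=-1
B: triangle coeff Δ(2,2,4) = 1/630; Σ_t [0,0]: t=0:+1/24 = 1/24; (3j)²=1/21 [(2 2 4; -1 0 1)], sign=-1
I_A²/I_B² = (1/18)/(1/21) = 7/6

7/6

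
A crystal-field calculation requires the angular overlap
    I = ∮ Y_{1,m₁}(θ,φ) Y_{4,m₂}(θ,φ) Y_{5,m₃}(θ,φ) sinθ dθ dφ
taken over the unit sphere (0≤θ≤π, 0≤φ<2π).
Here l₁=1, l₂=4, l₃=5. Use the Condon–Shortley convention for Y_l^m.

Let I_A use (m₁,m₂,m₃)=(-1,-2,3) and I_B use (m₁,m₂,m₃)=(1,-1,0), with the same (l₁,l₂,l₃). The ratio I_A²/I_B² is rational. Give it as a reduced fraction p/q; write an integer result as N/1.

Same 1,4,5: normalisation and zero-m 3j drop out of the ratio.
A: Δ: 0! 2! 8! / 11! → 1/495; sum: t=0:+1/2880 = 1/2880; 3j²(1 4 5; -1 -2 3) = Δ·Π!·Σ² = 28/495  (sign +1)
B: Δ: 0! 2! 8! / 11! → 1/495; sum: t=0:+1/1440 = 1/1440; 3j²(1 4 5; 1 -1 0) = Δ·Π!·Σ² = 2/99  (sign -1)
I_A²/I_B² = (28/495)/(2/99) = 14/5

14/5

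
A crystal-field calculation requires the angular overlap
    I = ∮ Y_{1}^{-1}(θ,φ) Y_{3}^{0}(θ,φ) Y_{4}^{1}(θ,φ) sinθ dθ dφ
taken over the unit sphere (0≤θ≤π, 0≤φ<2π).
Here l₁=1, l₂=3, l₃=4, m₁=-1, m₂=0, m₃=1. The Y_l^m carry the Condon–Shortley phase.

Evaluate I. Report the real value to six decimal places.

Rules hold: Σm=0, L=8 even, 2≤4≤4.
N = 3·7·9 = 189
Δ = 0!·2!·6!/9! = 1/252
Racah Σ t=0..0: t=0:+1/36 = 1/36
⇒ 3j(1 3 4; 0 0 0)² = 4/63, sgn +1
Racah Σ t=0..0: t=0:+1/72 = 1/72
⇒ 3j(1 3 4; -1 0 1)² = 5/126, sgn -1
4πI² = N·(3j₀)²·(3jₘ)² = 10/21
I = -1·√(0.47619/4π) = -0.19466390

-0.194664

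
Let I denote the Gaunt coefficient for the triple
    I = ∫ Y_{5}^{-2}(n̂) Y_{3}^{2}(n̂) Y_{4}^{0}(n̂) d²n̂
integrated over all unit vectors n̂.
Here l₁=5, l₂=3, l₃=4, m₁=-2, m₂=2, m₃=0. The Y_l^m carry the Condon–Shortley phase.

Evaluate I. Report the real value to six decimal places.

Rules hold: Σm=0, L=12 even, 2≤4≤8.
N = 11·7·9 = 693
Δ = 4!·6!·2!/13! = 1/180180
Racah Σ t=1..3: t=1:−1/576 t=2:+1/144 t=3:−1/576 = 1/288
⇒ 3j(5 3 4; 0 0 0)² = 20/1001, sgn +1
Racah Σ t=3..4: t=3:−1/576 t=4:+1/864 = -1/1728
⇒ 3j(5 3 4; -2 2 0)² = 5/1287, sgn -1
4πI² = N·(3j₀)²·(3jₘ)² = 100/1859
I = -1·√(0.0537924/4π) = -0.06542675

-0.065427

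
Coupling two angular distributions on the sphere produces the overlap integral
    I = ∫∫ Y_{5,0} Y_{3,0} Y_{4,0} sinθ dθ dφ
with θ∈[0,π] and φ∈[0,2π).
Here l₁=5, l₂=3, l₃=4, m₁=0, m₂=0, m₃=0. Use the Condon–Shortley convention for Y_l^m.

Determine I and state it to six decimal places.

0.148374

Checks pass: Σm=0; 12 even; l₃=4∈[2,8].
(2·5+1)(2·3+1)(2·4+1) = 693
Δ: 4! 6! 2! / 13! → 1/180180
sum: t=1:−1/576 t=2:+1/144 t=3:−1/576 = 1/288
3j²(5 3 4; 0 0 0) = Δ·Π!·Σ² = 20/1001  (sign +1)
(m-triple is (0,0,0) — same symbol as above.)
combine: 4πI² = 693·20/1001·20/1001 = 3600/13013
take √, sign +1: I = 0.14837393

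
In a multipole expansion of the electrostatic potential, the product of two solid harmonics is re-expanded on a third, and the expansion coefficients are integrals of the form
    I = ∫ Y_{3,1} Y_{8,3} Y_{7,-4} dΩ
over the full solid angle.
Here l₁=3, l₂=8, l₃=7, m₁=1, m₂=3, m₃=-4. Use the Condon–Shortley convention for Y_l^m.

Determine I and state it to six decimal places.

0.147305

Checks pass: Σm=0; 18 even; l₃=7∈[5,11].
(2·3+1)(2·8+1)(2·7+1) = 1785
Δ: 4! 2! 12! / 19! → 1/5290740
sum: t=1:−1/7257600 t=2:+1/2073600 t=3:−1/7257600 = 1/4838400
3j²(3 8 7; 0 0 0) = Δ·Π!·Σ² = 252/20995  (sign -1)
sum: t=0:+1/1916006400 t=1:−1/43545600 t=2:+1/17418240 = 67/1916006400
3j²(3 8 7; 1 3 -4) = Δ·Π!·Σ² = 4489/352716  (sign -1)
combine: 4πI² = 1785·252/20995·4489/352716 = 282807/1037153
take √, sign +1: I = 0.14730542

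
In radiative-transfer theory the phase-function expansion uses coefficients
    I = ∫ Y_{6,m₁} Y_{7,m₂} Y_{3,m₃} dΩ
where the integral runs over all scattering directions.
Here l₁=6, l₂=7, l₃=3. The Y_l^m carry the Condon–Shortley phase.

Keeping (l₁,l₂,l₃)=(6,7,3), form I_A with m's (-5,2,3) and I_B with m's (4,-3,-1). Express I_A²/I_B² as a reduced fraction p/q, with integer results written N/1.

4125/36481

Shared (l₁,l₂,l₃)=(6,7,3): N and (l;000)² cancel in I_A²/I_B².
A: Δ = 10!·2!·4!/17! = 1/2042040; Racah Σ t=9..9: t=9:−1/17418240 = -1/17418240; ⇒ 3j(6 7 3; -5 2 3)² = 25/12376, sgn -1
B: Δ = 10!·2!·4!/17! = 1/2042040; Racah Σ t=0..2: t=0:+1/174182400 t=1:−1/2177280 t=2:+1/645120 = 191/174182400; ⇒ 3j(6 7 3; 4 -3 -1)² = 36481/2042040, sgn +1
I_A²/I_B² = (25/12376)/(36481/2042040) = 4125/36481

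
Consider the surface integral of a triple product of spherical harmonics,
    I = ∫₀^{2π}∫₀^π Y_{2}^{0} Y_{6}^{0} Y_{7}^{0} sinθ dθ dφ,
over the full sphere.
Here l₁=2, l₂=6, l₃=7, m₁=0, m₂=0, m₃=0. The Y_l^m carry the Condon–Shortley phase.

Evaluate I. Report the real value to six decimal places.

0.000000

Σlᵢ=15 odd — θ-integrand is odd under cosθ→−cosθ; I=0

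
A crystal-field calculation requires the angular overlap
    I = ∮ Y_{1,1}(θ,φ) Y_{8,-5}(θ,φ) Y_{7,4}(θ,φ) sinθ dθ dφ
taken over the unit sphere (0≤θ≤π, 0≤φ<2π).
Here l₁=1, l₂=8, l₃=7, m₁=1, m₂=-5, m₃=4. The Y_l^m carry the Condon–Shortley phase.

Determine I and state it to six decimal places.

Checks pass: Σm=0; 16 even; l₃=7∈[7,9].
(2·1+1)(2·8+1)(2·7+1) = 765
Δ: 2! 0! 14! / 17! → 1/2040
sum: t=1:−1/25401600 = -1/25401600
3j²(1 8 7; 0 0 0) = Δ·Π!·Σ² = 8/255  (sign +1)
sum: t=0:+1/479001600 = 1/479001600
3j²(1 8 7; 1 -5 4) = Δ·Π!·Σ² = 13/340  (sign -1)
combine: 4πI² = 765·8/255·13/340 = 78/85
take √, sign -1: I = -0.27022959

-0.270230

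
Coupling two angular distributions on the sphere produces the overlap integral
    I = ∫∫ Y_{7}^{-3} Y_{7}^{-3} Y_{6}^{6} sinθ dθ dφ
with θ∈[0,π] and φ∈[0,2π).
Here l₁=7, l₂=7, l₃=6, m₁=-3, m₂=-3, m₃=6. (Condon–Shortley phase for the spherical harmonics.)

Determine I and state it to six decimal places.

Checks pass: Σm=0; 20 even; l₃=6∈[0,14].
(2·7+1)(2·7+1)(2·6+1) = 2925
Δ: 8! 6! 6! / 21! → 1/2444321880
sum: t=1:−1/2612736000 t=2:+1/20736000 t=3:−1/1658880 t=4:+1/746496 t=5:−1/1658880 t=6:+1/20736000 t=7:−1/2612736000 = 1/4354560
3j²(7 7 6; 0 0 0) = Δ·Π!·Σ² = 1000/138567  (sign +1)
sum: t=4:+1/298598400 = 1/298598400
3j²(7 7 6; -3 -3 6) = Δ·Π!·Σ² = 70/4199  (sign +1)
combine: 4πI² = 2925·1000/138567·70/4199 = 5250000/14919047
take √, sign +1: I = 0.16734170

0.167342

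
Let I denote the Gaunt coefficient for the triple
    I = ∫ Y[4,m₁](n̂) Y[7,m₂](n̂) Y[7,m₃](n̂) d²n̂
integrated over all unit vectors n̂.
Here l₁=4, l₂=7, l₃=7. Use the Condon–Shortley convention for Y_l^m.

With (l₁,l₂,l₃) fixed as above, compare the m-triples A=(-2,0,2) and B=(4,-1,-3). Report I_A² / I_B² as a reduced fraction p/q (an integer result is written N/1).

Shared (l₁,l₂,l₃)=(4,7,7): N and (l;000)² cancel in I_A²/I_B².
A: Δ = 4!·4!·10!/19! = 1/58198140; Racah Σ t=2..4: t=2:+1/1382400 t=3:−1/622080 t=4:+1/2903040 = -47/87091200; ⇒ 3j(4 7 7; -2 0 2)² = 2209/277134, sgn +1
B: Δ = 4!·4!·10!/19! = 1/58198140; Racah Σ t=0..0: t=0:+1/9953280 = 1/9953280; ⇒ 3j(4 7 7; 4 -1 -3)² = 2450/138567, sgn +1
I_A²/I_B² = (2209/277134)/(2450/138567) = 2209/4900

2209/4900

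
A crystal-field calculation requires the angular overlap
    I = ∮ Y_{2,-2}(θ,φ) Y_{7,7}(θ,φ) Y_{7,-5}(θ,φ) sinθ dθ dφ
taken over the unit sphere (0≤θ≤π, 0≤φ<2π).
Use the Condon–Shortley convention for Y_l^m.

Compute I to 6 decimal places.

0.066694

Checks pass: Σm=0; 16 even; l₃=7∈[5,9].
(2·2+1)(2·7+1)(2·7+1) = 1125
Δ: 2! 2! 12! / 17! → 1/185640
sum: t=0:+1/2419200 t=1:−1/518400 t=2:+1/2419200 = -1/907200
3j²(2 7 7; 0 0 0) = Δ·Π!·Σ² = 56/3315  (sign +1)
sum: t=2:+1/1916006400 = 1/1916006400
3j²(2 7 7; -2 7 -5) = Δ·Π!·Σ² = 1/340  (sign +1)
combine: 4πI² = 1125·56/3315·1/340 = 210/3757
take √, sign +1: I = 0.06669359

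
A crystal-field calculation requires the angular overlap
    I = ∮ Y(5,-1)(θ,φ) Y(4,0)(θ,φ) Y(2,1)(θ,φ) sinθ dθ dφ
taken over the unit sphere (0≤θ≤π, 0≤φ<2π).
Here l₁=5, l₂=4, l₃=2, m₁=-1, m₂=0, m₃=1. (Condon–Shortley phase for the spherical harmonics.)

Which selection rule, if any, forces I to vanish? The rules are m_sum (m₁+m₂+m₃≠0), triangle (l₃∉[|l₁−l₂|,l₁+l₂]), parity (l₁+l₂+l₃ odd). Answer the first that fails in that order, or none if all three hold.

parity

Σmᵢ = 0  ✓
l₃∈[|l₁−l₂|,l₁+l₂]=[1,9], have l₃=2  ✓
Σlᵢ = 11 ⇒ odd  ✗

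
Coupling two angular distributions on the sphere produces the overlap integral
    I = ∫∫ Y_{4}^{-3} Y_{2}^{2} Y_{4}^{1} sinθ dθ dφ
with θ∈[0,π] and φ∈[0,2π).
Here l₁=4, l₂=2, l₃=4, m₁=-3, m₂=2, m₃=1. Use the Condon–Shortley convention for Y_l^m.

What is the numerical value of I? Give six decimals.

0.159270

m-sum 0 ✓  L=10 even ✓  2≤4≤6 ✓
Π(2lᵢ+1) = 9×5×9 = 405
triangle coeff Δ(4,2,4) = 1/13860
Σ_t [0,2]: t=0:+1/192 t=1:−1/36 t=2:+1/192 = -5/288
(3j)²=20/693 [(4 2 4; 0 0 0)], sign=-1
Σ_t [2,2]: t=2:+1/480 = 1/480
(3j)²=3/110 [(4 2 4; -3 2 1)], sign=-1
⇒ 4πI² = 270/847
I = (+1)√(270/847/(4π)) = 0.15927046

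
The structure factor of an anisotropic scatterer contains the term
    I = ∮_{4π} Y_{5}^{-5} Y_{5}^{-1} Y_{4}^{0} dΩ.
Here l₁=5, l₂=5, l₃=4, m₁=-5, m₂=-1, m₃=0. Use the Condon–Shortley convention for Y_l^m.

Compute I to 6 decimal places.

0.000000

-5 − 1 + 0 = -6 ≠ 0: azimuthal integral kills it; I = 0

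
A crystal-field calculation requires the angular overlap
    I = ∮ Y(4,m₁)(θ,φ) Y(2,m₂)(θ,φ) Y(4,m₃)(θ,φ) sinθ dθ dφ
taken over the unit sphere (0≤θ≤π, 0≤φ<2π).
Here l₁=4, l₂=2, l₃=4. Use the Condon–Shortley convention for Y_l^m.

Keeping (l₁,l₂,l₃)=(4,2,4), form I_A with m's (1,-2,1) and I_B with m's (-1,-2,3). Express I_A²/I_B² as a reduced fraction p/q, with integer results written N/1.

100/63

Shared (l₁,l₂,l₃)=(4,2,4): N and (l;000)² cancel in I_A²/I_B².
A: Δ = 2!·6!·2!/11! = 1/13860; Racah Σ t=0..0: t=0:+1/144 = 1/144; ⇒ 3j(4 2 4; 1 -2 1)² = 10/231, sgn -1
B: Δ = 2!·6!·2!/11! = 1/13860; Racah Σ t=0..0: t=0:+1/480 = 1/480; ⇒ 3j(4 2 4; -1 -2 3)² = 3/110, sgn -1
I_A²/I_B² = (10/231)/(3/110) = 100/63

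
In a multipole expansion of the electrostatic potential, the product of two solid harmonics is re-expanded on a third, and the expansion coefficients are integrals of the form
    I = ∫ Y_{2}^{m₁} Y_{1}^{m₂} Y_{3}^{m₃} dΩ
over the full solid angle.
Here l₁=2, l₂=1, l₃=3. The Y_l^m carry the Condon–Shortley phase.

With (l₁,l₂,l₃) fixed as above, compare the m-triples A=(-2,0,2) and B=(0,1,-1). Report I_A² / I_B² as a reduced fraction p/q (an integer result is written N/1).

Shared (l₁,l₂,l₃)=(2,1,3): N and (l;000)² cancel in I_A²/I_B².
A: Δ = 0!·4!·2!/7! = 1/105; Racah Σ t=0..0: t=0:+1/24 = 1/24; ⇒ 3j(2 1 3; -2 0 2)² = 1/21, sgn -1
B: Δ = 0!·4!·2!/7! = 1/105; Racah Σ t=0..0: t=0:+1/8 = 1/8; ⇒ 3j(2 1 3; 0 1 -1)² = 2/35, sgn +1
I_A²/I_B² = (1/21)/(2/35) = 5/6

5/6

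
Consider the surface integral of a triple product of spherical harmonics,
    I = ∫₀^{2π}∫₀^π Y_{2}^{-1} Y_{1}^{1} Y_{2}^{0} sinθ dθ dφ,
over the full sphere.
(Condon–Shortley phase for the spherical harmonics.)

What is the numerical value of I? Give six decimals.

l₁+l₂+l₃=5 is odd: 3j(l;000)=0 ⇒ I=0

0.000000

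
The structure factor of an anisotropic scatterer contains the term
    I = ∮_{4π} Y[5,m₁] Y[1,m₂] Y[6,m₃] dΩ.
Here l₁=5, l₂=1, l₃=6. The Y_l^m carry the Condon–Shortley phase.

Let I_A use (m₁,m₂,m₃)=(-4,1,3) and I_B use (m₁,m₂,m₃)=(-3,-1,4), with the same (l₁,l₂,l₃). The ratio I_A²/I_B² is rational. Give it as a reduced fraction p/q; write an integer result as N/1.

1/15

l's match ⇒ only the (l;m) 3-j factors differ between A and B.
A: triangle coeff Δ(5,1,6) = 1/858; Σ_t [0,0]: t=0:+1/725760 = 1/725760; (3j)²=1/286 [(5 1 6; -4 1 3)], sign=-1
B: triangle coeff Δ(5,1,6) = 1/858; Σ_t [0,0]: t=0:+1/161280 = 1/161280; (3j)²=15/286 [(5 1 6; -3 -1 4)], sign=+1
I_A²/I_B² = (1/286)/(15/286) = 1/15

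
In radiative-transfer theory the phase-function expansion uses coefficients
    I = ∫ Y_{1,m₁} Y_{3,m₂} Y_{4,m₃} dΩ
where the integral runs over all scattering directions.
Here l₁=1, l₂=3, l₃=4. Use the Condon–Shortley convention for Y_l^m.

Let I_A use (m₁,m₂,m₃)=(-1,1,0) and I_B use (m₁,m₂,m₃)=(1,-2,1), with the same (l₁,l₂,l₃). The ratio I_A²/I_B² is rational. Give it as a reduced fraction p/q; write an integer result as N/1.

2/1

Shared (l₁,l₂,l₃)=(1,3,4): N and (l;000)² cancel in I_A²/I_B².
A: Δ = 0!·2!·6!/9! = 1/252; Racah Σ t=0..0: t=0:+1/96 = 1/96; ⇒ 3j(1 3 4; -1 1 0)² = 1/42, sgn +1
B: Δ = 0!·2!·6!/9! = 1/252; Racah Σ t=0..0: t=0:+1/240 = 1/240; ⇒ 3j(1 3 4; 1 -2 1)² = 1/84, sgn -1
I_A²/I_B² = (1/42)/(1/84) = 2/1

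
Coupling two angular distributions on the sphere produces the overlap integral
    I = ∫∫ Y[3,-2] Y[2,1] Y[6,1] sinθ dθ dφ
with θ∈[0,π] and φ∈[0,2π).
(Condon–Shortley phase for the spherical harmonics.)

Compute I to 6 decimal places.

l₃=6 ∉ [1,5] — triangle fails ⇒ I = 0

0.000000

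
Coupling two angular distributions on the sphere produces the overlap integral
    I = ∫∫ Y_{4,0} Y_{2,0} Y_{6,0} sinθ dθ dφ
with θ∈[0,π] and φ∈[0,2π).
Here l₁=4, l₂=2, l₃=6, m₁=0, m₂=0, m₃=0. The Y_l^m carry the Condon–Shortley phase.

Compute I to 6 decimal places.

Checks pass: Σm=0; 12 even; l₃=6∈[2,6].
(2·4+1)(2·2+1)(2·6+1) = 585
Δ: 0! 8! 4! / 13! → 1/6435
sum: t=0:+1/2304 = 1/2304
3j²(4 2 6; 0 0 0) = Δ·Π!·Σ² = 5/143  (sign +1)
(m-triple is (0,0,0) — same symbol as above.)
combine: 4πI² = 585·5/143·5/143 = 1125/1573
take √, sign +1: I = 0.23856513

0.238565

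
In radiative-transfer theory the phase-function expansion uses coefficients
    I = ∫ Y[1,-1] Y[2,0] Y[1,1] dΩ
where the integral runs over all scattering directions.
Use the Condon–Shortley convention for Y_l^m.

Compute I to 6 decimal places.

0.126157

m-sum 0 ✓  L=4 even ✓  1≤1≤3 ✓
Π(2lᵢ+1) = 3×5×3 = 45
triangle coeff Δ(1,2,1) = 1/30
Σ_t [1,1]: t=1:−1/1 = -1/1
(3j)²=2/15 [(1 2 1; 0 0 0)], sign=+1
Σ_t [2,2]: t=2:+1/4 = 1/4
(3j)²=1/30 [(1 2 1; -1 0 1)], sign=+1
⇒ 4πI² = 1/5
I = (+1)√(1/5/(4π)) = 0.12615663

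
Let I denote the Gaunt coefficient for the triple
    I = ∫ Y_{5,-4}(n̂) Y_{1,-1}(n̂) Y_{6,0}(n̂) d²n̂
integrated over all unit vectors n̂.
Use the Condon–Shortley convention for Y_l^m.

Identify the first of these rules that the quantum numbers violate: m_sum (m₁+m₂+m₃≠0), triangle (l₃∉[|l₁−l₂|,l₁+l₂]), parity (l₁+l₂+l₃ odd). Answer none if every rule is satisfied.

azimuthal sum: -4 − 1 + 0 = -5  ✗
4 ≤ 6 ≤ 6 (triangle on l)
L = 5 + 1 + 6 = 12 (even)

m_sum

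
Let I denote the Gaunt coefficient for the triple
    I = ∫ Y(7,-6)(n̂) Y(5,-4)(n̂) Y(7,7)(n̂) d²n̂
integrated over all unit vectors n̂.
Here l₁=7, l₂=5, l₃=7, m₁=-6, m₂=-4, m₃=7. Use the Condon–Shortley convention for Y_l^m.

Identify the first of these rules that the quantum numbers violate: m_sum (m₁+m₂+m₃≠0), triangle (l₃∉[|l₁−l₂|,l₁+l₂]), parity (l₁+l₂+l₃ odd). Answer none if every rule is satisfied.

azimuthal sum: -6 − 4 + 7 = -3  ✗
2 ≤ 7 ≤ 12 (triangle on l)
L = 7 + 5 + 7 = 19 (odd)

m_sum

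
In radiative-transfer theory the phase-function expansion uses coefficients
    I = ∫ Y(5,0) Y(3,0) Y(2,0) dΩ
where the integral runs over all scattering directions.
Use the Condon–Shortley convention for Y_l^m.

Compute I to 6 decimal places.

0.239615

m-sum 0 ✓  L=10 even ✓  2≤2≤8 ✓
Π(2lᵢ+1) = 11×7×5 = 385
triangle coeff Δ(5,3,2) = 1/2310
Σ_t [3,3]: t=3:−1/144 = -1/144
(3j)²=10/231 [(5 3 2; 0 0 0)], sign=-1
(m-triple is (0,0,0) — same symbol as above.)
⇒ 4πI² = 500/693
I = (+1)√(500/693/(4π)) = 0.23961470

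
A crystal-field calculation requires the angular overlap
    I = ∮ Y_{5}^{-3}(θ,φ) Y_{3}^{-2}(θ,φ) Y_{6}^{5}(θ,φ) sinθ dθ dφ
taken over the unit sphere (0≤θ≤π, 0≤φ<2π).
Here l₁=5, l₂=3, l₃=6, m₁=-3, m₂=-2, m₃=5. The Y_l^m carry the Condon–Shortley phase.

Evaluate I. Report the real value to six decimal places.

Rules hold: Σm=0, L=14 even, 2≤6≤8.
N = 11·7·13 = 1001
Δ = 2!·8!·4!/15! = 1/675675
Racah Σ t=0..2: t=0:+1/8640 t=1:−1/2304 t=2:+1/8640 = -7/34560
⇒ 3j(5 3 6; 0 0 0)² = 7/429, sgn -1
Racah Σ t=0..1: t=0:+1/483840 t=1:−1/120960 = -1/161280
⇒ 3j(5 3 6; -3 -2 5)² = 2/91, sgn +1
4πI² = N·(3j₀)²·(3jₘ)² = 14/39
I = -1·√(0.358974/4π) = -0.16901560

-0.169016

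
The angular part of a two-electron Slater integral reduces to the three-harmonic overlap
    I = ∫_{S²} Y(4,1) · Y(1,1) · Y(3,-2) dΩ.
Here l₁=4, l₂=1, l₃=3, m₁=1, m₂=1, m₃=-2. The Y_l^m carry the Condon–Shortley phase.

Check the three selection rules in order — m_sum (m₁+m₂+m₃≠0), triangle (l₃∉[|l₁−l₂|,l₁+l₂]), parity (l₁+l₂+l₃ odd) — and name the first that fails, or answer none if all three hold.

azimuthal sum: 1 + 1 − 2 = 0  ✓
3 ≤ 3 ≤ 5 (triangle on l)  ✓
L = 4 + 1 + 3 = 8 (even)  ✓

none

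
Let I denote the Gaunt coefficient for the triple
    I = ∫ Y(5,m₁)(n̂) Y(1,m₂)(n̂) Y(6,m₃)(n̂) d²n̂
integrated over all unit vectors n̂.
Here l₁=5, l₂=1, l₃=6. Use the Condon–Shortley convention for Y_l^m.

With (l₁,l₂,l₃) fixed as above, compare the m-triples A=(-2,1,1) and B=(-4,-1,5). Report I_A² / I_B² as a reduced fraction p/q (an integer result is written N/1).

Same 5,1,6: normalisation and zero-m 3j drop out of the ratio.
A: Δ: 0! 10! 2! / 13! → 1/858; sum: t=0:+1/60480 = 1/60480; 3j²(5 1 6; -2 1 1) = Δ·Π!·Σ² = 5/429  (sign -1)
B: Δ: 0! 10! 2! / 13! → 1/858; sum: t=0:+1/725760 = 1/725760; 3j²(5 1 6; -4 -1 5) = Δ·Π!·Σ² = 5/78  (sign -1)
I_A²/I_B² = (5/429)/(5/78) = 2/11

2/11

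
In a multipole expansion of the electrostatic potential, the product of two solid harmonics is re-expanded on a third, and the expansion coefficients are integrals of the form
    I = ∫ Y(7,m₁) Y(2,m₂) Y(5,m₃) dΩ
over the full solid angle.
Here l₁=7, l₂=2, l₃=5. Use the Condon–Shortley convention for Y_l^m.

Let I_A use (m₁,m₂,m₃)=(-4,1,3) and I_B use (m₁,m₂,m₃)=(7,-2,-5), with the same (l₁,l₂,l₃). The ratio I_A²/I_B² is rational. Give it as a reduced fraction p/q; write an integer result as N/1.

l's match ⇒ only the (l;m) 3-j factors differ between A and B.
A: triangle coeff Δ(7,2,5) = 1/15015; Σ_t [3,3]: t=3:−1/483840 = -1/483840; (3j)²=3/91 [(7 2 5; -4 1 3)], sign=-1
B: triangle coeff Δ(7,2,5) = 1/15015; Σ_t [0,0]: t=0:+1/87091200 = 1/87091200; (3j)²=1/15 [(7 2 5; 7 -2 -5)], sign=+1
I_A²/I_B² = (3/91)/(1/15) = 45/91

45/91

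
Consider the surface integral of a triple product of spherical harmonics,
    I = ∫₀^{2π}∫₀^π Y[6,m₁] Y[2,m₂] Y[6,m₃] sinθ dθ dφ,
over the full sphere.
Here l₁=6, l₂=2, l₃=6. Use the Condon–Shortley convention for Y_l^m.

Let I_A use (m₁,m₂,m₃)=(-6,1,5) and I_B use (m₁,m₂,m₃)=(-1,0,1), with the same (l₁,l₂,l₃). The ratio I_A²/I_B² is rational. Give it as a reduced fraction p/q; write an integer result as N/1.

Same 6,2,6: normalisation and zero-m 3j drop out of the ratio.
A: Δ: 2! 10! 2! / 15! → 1/90090; sum: t=2:+1/7257600 = 1/7257600; 3j²(6 2 6; -6 1 5) = Δ·Π!·Σ² = 11/455  (sign -1)
B: Δ: 2! 10! 2! / 15! → 1/90090; sum: t=0:+1/120960 t=1:−1/17280 t=2:+1/57600 = -13/403200; 3j²(6 2 6; -1 0 1) = Δ·Π!·Σ² = 13/770  (sign +1)
I_A²/I_B² = (11/455)/(13/770) = 242/169

242/169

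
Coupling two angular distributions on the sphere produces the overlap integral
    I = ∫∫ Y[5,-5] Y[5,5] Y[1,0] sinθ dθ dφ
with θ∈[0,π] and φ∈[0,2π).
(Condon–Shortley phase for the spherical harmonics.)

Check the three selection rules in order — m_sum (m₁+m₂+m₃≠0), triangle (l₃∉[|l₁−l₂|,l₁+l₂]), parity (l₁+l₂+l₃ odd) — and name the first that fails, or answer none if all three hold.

Σmᵢ = 0  ✓
l₃∈[|l₁−l₂|,l₁+l₂]=[0,10], have l₃=1  ✓
Σlᵢ = 11 ⇒ odd  ✗

parity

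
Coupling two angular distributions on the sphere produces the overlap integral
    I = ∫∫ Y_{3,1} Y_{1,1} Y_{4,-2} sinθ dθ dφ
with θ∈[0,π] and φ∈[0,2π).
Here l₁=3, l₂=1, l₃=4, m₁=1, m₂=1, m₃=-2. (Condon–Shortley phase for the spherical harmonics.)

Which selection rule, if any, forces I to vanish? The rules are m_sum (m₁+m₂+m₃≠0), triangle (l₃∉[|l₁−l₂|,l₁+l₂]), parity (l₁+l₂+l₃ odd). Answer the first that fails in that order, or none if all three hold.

none

m₁+m₂+m₃ = 1 + 1 − 2 = 0  ✓
triangle: |3−1|=2 ≤ l₃=4 ≤ 3+1=4  ✓
parity: l₁+l₂+l₃ = 8 is even  ✓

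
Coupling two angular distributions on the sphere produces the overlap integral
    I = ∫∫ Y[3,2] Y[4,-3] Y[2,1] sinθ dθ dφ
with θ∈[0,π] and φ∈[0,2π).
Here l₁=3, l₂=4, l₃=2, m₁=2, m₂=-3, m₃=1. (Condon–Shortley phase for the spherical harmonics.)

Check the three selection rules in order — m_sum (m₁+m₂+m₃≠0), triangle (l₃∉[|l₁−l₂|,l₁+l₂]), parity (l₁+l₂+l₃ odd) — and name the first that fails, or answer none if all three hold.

parity

Σmᵢ = 0  ✓
l₃∈[|l₁−l₂|,l₁+l₂]=[1,7], have l₃=2  ✓
Σlᵢ = 9 ⇒ odd  ✗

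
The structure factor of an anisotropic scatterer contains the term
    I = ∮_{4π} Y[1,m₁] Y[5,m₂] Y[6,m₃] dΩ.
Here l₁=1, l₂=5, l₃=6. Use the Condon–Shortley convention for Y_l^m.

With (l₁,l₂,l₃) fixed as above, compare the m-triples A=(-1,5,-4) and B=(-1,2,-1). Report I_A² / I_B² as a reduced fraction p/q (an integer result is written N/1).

l's match ⇒ only the (l;m) 3-j factors differ between A and B.
A: triangle coeff Δ(1,5,6) = 1/858; Σ_t [0,0]: t=0:+1/7257600 = 1/7257600; (3j)²=1/858 [(1 5 6; -1 5 -4)], sign=+1
B: triangle coeff Δ(1,5,6) = 1/858; Σ_t [0,0]: t=0:+1/60480 = 1/60480; (3j)²=5/429 [(1 5 6; -1 2 -1)], sign=-1
I_A²/I_B² = (1/858)/(5/429) = 1/10

1/10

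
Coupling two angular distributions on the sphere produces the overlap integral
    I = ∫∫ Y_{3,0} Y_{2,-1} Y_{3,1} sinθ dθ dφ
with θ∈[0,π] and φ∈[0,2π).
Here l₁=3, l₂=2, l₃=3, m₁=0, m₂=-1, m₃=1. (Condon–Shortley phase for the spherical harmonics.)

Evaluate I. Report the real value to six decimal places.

-0.059471

m-sum 0 ✓  L=8 even ✓  1≤3≤5 ✓
Π(2lᵢ+1) = 7×5×7 = 245
triangle coeff Δ(3,2,3) = 1/3780
Σ_t [0,2]: t=0:+1/24 t=1:−1/4 t=2:+1/24 = -1/6
(3j)²=4/105 [(3 2 3; 0 0 0)], sign=+1
Σ_t [0,1]: t=0:+1/12 t=1:−1/8 = -1/24
(3j)²=1/210 [(3 2 3; 0 -1 1)], sign=-1
⇒ 4πI² = 2/45
I = (-1)√(2/45/(4π)) = -0.05947080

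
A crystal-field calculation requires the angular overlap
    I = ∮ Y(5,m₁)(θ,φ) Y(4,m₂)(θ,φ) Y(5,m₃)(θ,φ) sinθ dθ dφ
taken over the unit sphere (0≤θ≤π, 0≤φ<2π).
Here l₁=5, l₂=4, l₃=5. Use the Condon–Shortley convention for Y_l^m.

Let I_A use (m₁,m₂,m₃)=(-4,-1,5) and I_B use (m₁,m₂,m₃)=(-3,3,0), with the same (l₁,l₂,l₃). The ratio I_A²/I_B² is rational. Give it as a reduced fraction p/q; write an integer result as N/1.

Same 5,4,5: normalisation and zero-m 3j drop out of the ratio.
A: Δ: 4! 6! 4! / 15! → 1/3153150; sum: t=3:−1/103680 = -1/103680; 3j²(5 4 5; -4 -1 5) = Δ·Π!·Σ² = 4/143  (sign -1)
B: Δ: 4! 6! 4! / 15! → 1/3153150; sum: t=3:−1/17280 t=4:+1/6912 = 1/11520; 3j²(5 4 5; -3 3 0) = Δ·Π!·Σ² = 2/143  (sign -1)
I_A²/I_B² = (4/143)/(2/143) = 2/1

2/1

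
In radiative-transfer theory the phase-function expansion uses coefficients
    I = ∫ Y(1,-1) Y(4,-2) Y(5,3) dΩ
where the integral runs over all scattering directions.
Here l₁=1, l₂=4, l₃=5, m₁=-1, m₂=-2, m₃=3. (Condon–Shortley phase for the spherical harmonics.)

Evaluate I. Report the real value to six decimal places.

m-sum 0 ✓  L=10 even ✓  3≤5≤5 ✓
Π(2lᵢ+1) = 3×9×11 = 297
triangle coeff Δ(1,4,5) = 1/495
Σ_t [0,0]: t=0:+1/576 = 1/576
(3j)²=5/99 [(1 4 5; 0 0 0)], sign=-1
Σ_t [0,0]: t=0:+1/2880 = 1/2880
(3j)²=28/495 [(1 4 5; -1 -2 3)], sign=+1
⇒ 4πI² = 28/33
I = (-1)√(28/33/(4π)) = -0.25984664

-0.259847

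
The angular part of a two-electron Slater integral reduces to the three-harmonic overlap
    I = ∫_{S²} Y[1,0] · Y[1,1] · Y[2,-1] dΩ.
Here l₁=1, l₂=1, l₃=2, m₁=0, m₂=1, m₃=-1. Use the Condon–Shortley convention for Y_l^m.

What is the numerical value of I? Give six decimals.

Checks pass: Σm=0; 4 even; l₃=2∈[0,2].
(2·1+1)(2·1+1)(2·2+1) = 45
Δ: 0! 2! 2! / 5! → 1/30
sum: t=0:+1/1 = 1/1
3j²(1 1 2; 0 0 0) = Δ·Π!·Σ² = 2/15  (sign +1)
sum: t=0:+1/2 = 1/2
3j²(1 1 2; 0 1 -1) = Δ·Π!·Σ² = 1/10  (sign -1)
combine: 4πI² = 45·2/15·1/10 = 3/5
take √, sign -1: I = -0.21850969

-0.218510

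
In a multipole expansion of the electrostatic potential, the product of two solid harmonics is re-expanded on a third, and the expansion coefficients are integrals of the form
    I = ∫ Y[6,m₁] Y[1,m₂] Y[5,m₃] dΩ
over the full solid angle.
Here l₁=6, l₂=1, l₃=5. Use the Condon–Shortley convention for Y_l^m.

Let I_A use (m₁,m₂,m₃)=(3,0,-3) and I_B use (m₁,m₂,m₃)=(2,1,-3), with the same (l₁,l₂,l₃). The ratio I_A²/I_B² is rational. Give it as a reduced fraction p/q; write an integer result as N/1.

9/2

l's match ⇒ only the (l;m) 3-j factors differ between A and B.
A: triangle coeff Δ(6,1,5) = 1/858; Σ_t [1,1]: t=1:−1/80640 = -1/80640; (3j)²=9/286 [(6 1 5; 3 0 -3)], sign=-1
B: triangle coeff Δ(6,1,5) = 1/858; Σ_t [2,2]: t=2:+1/161280 = 1/161280; (3j)²=1/143 [(6 1 5; 2 1 -3)], sign=+1
I_A²/I_B² = (9/286)/(1/143) = 9/2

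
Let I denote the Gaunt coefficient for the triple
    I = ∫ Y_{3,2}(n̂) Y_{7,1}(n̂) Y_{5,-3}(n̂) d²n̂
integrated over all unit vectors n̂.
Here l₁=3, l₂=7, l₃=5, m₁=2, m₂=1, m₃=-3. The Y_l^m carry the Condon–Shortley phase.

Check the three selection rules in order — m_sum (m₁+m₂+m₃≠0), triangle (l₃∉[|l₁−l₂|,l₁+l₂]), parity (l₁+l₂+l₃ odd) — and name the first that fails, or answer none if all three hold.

m₁+m₂+m₃ = 2 + 1 − 3 = 0  ✓
triangle: |3−7|=4 ≤ l₃=5 ≤ 3+7=10  ✓
parity: l₁+l₂+l₃ = 15 is odd  ✗

parity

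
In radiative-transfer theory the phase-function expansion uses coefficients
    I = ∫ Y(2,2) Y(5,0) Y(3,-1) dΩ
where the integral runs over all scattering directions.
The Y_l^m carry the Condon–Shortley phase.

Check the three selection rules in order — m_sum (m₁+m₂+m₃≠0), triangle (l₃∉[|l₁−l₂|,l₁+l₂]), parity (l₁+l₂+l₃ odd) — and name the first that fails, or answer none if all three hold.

m₁+m₂+m₃ = 2 + 0 − 1 = 1  ✗
triangle: |2−5|=3 ≤ l₃=3 ≤ 2+5=7
parity: l₁+l₂+l₃ = 10 is even

m_sum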